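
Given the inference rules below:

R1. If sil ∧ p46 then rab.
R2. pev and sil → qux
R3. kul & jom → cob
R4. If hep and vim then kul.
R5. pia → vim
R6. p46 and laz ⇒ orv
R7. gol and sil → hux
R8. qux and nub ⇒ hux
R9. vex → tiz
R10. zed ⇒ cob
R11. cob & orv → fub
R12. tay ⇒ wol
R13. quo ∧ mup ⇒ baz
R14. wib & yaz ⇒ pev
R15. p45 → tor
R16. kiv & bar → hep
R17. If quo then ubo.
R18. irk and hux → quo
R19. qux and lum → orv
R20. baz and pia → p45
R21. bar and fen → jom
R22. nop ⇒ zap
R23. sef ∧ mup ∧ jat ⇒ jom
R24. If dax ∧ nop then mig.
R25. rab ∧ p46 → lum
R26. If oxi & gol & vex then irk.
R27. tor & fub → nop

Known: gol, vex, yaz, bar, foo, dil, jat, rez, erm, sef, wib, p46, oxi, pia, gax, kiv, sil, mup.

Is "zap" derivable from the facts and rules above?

Yes

rab  (by R1: sil, p46)
vim  (by R5: pia)
hux  (by R7: gol, sil)
pev  (by R14: wib, yaz)
hep  (by R16: kiv, bar)
jom  (by R23: sef, mup, jat)
lum  (by R25: rab, p46)
irk  (by R26: oxi, gol, vex)
qux  (by R2: pev, sil)
kul  (by R4: hep, vim)
quo  (by R18: irk, hux)
orv  (by R19: qux, lum)
cob  (by R3: kul, jom)
fub  (by R11: cob, orv)
baz  (by R13: quo, mup)
p45  (by R20: baz, pia)
tor  (by R15: p45)
nop  (by R27: tor, fub)
zap  (by R22: nop)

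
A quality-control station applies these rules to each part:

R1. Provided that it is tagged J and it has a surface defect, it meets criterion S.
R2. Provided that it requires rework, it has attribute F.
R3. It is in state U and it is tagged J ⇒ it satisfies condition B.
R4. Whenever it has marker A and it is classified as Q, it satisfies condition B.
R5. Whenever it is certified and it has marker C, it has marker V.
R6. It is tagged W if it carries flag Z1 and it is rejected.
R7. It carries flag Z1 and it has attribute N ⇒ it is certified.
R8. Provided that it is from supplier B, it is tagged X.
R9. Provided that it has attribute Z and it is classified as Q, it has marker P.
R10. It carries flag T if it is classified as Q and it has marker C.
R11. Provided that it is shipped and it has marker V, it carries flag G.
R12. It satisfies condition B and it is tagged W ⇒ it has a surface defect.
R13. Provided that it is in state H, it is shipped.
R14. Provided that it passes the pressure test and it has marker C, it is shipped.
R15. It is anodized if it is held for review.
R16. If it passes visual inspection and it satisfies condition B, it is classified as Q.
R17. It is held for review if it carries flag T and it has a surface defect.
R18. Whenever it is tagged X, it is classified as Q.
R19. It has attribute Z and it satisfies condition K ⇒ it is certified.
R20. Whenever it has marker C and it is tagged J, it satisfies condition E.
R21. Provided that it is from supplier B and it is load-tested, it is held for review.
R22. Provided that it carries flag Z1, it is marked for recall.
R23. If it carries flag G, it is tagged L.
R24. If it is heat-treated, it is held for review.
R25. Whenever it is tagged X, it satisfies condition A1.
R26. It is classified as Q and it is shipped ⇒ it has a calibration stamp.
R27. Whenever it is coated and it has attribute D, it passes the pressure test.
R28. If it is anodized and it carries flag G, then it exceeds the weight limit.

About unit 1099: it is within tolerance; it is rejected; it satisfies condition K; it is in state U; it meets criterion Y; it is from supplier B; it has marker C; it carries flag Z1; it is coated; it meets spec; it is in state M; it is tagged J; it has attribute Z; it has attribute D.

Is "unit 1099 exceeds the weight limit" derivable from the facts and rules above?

Yes

By R3 (it is in state U, it is tagged J): it satisfies condition B.
By R6 (it carries flag Z1, it is rejected): it is tagged W.
By R8 (it is from supplier B): it is tagged X.
By R12 (it satisfies condition B, it is tagged W): it has a surface defect.
By R18 (it is tagged X): it is classified as Q.
By R19 (it has attribute Z, it satisfies condition K): it is certified.
By R27 (it is coated, it has attribute D): it passes the pressure test.
By R5 (it is certified, it has marker C): it has marker V.
By R10 (it is classified as Q, it has marker C): it carries flag T.
By R14 (it passes the pressure test, it has marker C): it is shipped.
By R17 (it carries flag T, it has a surface defect): it is held for review.
By R11 (it is shipped, it has marker V): it carries flag G.
By R15 (it is held for review): it is anodized.
By R28 (it is anodized, it carries flag G): it exceeds the weight limit.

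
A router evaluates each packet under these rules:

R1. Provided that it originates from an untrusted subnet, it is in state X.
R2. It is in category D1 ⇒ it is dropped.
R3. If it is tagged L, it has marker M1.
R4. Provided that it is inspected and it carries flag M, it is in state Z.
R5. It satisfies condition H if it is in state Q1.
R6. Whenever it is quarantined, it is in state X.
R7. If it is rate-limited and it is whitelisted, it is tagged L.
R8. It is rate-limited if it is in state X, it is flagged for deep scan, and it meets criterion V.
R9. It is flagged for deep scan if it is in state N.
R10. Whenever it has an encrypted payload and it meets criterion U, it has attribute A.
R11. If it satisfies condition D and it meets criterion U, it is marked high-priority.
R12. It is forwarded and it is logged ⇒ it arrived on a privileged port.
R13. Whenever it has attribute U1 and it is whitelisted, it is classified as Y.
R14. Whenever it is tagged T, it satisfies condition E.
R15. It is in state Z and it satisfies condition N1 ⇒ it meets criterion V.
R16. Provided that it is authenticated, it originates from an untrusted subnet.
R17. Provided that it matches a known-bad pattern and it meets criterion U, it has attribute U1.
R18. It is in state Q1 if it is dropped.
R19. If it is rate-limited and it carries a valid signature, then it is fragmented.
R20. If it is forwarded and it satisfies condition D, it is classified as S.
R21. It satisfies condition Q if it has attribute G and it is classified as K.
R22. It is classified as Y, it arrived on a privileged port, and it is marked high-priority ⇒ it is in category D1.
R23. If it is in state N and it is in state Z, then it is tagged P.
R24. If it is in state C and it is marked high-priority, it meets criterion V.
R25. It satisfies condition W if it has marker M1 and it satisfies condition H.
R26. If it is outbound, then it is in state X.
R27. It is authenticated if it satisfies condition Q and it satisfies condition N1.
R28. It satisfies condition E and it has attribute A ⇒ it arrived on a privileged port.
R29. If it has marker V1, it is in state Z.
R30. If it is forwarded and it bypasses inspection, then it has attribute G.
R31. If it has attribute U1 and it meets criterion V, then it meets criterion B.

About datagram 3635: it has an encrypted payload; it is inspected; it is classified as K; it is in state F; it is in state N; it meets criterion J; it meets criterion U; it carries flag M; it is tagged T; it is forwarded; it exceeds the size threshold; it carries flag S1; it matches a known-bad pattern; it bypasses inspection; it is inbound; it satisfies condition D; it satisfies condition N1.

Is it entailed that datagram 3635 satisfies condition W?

No

Forward chaining from the given facts derives: is in state Z, is flagged for deep scan, has attribute A, is marked high-priority, satisfies condition E, meets criterion V, has attribute U1, is classified as S, is tagged P, arrived on a privileged port, has attribute G, meets criterion B, satisfies condition Q, is authenticated, originates from an untrusted subnet, is in state X, is rate-limited.
The only rule concluding "it satisfies condition W" is R25, which needs "it has marker M1"; that is never established.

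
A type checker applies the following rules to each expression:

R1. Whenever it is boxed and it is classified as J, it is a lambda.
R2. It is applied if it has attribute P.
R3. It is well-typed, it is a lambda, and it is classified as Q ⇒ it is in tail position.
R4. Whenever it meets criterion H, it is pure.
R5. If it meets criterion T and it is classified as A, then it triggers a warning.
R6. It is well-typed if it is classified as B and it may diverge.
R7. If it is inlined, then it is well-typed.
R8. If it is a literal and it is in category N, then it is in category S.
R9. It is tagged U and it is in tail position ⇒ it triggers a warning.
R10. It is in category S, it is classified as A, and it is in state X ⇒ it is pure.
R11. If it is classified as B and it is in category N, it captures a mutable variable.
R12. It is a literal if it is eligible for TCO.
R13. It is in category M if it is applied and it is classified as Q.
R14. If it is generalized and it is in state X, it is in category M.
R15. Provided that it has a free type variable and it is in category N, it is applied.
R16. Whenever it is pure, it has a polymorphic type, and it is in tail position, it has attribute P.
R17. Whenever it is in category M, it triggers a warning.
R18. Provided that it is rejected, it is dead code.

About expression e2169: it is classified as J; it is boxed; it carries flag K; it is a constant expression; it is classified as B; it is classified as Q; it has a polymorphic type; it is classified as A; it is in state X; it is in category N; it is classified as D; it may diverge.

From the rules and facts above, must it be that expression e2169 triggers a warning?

No

Forward chaining from the given facts derives: is a lambda, is well-typed, captures a mutable variable, is in tail position.
Rules concluding "it triggers a warning": R5 needs "it meets criterion T"; R9 needs "it is tagged U"; R17 needs "it is in category M" — none of these are established.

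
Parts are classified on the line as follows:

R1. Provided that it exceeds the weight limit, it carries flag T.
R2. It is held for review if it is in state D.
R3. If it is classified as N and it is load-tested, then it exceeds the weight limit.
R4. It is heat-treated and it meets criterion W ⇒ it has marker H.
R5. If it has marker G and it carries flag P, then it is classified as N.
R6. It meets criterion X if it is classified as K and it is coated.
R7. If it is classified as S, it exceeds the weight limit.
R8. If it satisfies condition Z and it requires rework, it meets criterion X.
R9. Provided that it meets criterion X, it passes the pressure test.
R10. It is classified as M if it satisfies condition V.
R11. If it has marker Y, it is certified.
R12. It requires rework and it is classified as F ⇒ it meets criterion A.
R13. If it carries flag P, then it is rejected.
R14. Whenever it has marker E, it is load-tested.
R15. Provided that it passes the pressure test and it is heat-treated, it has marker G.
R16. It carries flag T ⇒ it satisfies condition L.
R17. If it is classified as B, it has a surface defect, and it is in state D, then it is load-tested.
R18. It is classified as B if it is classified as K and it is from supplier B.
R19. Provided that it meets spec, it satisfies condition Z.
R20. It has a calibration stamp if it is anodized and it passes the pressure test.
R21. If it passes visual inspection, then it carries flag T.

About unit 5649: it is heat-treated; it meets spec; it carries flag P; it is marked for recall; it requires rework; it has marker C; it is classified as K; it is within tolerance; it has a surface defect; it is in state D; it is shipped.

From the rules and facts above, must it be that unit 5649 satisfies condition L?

No

Forward chaining from the given facts derives: is held for review, is rejected, satisfies condition Z, meets criterion X, passes the pressure test, has marker G, is classified as N.
The only rule concluding "it satisfies condition L" is R16, which needs "it carries flag T"; that is never established.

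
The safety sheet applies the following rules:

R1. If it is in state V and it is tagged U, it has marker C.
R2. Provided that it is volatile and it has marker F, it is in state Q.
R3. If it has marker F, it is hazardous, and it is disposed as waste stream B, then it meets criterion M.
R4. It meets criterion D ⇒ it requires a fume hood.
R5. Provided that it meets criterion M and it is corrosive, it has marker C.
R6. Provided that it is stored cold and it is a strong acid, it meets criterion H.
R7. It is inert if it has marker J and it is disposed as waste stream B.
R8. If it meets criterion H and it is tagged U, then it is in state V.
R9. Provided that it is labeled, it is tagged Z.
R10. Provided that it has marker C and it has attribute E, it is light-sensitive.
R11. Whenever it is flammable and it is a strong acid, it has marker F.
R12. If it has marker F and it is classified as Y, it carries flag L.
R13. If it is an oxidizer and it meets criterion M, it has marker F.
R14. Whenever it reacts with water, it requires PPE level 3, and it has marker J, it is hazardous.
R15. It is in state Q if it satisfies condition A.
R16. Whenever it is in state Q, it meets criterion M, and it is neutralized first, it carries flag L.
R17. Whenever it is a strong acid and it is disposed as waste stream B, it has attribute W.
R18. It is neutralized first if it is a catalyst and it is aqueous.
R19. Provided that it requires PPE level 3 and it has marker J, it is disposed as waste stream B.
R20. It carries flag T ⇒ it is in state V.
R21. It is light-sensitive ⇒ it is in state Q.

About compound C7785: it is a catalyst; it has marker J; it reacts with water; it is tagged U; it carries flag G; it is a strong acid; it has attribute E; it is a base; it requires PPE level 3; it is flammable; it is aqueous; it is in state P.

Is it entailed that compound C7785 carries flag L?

No

Forward chaining from the given facts derives: has marker F, is hazardous, is neutralized first, is disposed as waste stream B, meets criterion M, is inert, has attribute W.
Rules concluding "it carries flag L": R12 needs "it is classified as Y"; R16 needs "it is in state Q" — none of these are established.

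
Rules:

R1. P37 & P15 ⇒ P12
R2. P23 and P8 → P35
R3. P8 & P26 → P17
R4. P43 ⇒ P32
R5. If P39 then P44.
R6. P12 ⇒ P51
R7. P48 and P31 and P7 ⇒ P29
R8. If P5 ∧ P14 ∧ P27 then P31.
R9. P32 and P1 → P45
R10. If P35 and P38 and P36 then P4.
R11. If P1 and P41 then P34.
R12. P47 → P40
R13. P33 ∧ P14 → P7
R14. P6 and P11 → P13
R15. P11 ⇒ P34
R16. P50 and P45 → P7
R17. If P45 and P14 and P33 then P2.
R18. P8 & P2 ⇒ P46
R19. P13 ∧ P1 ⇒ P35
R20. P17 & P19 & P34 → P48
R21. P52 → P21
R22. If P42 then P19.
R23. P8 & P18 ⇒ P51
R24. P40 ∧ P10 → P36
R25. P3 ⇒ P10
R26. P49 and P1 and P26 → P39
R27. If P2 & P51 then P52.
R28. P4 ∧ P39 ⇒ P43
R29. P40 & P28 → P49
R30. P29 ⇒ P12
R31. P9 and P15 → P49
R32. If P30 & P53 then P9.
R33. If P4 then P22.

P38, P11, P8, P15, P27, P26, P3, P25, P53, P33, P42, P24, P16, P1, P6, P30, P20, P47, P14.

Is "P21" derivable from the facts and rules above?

Forward chaining from the given facts derives: P17, P40, P7, P13, P34, P35, P19, P10, P9, P48, P36, P49, P4, P39, P43, P22, P32, P44, P45, P2, P46.
The only rule concluding P21 is R21, which needs P52; that is never established.

No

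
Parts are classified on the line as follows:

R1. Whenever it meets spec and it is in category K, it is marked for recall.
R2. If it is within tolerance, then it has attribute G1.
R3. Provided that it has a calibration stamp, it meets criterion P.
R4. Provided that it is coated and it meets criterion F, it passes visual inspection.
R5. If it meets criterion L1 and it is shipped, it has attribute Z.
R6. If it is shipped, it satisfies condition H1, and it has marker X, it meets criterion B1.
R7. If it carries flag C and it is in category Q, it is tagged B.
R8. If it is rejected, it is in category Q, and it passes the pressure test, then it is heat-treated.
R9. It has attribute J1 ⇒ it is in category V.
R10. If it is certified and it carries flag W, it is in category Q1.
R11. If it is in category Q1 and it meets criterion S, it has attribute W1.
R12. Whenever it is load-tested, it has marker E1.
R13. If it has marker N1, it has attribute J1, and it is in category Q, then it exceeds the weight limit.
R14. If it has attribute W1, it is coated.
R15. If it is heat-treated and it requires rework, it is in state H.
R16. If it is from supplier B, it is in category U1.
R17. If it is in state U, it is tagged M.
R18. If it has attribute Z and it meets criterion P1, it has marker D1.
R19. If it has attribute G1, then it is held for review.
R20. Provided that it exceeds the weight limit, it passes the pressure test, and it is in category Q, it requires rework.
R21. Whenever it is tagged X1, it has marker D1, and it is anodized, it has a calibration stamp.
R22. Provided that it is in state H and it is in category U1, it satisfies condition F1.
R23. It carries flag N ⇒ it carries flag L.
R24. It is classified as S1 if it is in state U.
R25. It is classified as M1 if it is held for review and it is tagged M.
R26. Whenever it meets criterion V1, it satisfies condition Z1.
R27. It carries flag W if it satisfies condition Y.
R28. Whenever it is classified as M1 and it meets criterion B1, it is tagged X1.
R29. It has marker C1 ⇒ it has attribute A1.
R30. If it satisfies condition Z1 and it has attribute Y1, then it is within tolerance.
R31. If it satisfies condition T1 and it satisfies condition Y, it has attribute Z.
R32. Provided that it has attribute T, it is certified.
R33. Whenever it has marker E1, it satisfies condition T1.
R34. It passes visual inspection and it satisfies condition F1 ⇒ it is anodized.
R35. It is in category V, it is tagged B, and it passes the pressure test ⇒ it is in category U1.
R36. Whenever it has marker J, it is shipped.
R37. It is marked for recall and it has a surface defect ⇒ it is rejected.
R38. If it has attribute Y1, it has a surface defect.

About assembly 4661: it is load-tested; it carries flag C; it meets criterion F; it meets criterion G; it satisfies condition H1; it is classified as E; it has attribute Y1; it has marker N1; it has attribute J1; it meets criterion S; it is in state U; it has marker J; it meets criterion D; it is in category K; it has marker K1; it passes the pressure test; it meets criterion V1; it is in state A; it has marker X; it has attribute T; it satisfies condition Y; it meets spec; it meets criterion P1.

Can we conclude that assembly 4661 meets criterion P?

No

Forward chaining from the given facts derives: is marked for recall, is in category V, has marker E1, is tagged M, is classified as S1, satisfies condition Z1, carries flag W, is within tolerance, is certified, satisfies condition T1, is shipped, has a surface defect, has attribute G1, meets criterion B1, is in category Q1, has attribute W1, is coated, is held for review, is classified as M1, is tagged X1, has attribute Z, is rejected, passes visual inspection, has marker D1.
The only rule concluding "it meets criterion P" is R3, which needs "it has a calibration stamp"; that is never established.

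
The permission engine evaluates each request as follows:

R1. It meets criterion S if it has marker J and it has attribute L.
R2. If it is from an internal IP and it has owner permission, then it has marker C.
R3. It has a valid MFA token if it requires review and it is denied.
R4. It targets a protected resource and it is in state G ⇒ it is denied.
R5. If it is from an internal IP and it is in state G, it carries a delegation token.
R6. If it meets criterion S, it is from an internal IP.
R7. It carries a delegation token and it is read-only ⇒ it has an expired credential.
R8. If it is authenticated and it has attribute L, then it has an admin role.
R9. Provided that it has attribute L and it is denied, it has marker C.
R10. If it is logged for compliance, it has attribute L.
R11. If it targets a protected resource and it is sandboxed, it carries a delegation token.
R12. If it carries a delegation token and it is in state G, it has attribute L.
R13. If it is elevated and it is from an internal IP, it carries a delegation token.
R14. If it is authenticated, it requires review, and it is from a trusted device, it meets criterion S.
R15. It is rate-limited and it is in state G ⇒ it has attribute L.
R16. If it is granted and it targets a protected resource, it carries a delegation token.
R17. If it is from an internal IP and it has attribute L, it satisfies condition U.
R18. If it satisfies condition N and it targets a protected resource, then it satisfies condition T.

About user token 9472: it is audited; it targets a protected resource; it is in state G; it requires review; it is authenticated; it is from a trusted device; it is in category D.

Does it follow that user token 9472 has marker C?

Yes

By R4 (it targets a protected resource, it is in state G): it is denied.
By R14 (it is authenticated, it requires review, it is from a trusted device): it meets criterion S.
By R6 (it meets criterion S): it is from an internal IP.
By R5 (it is from an internal IP, it is in state G): it carries a delegation token.
By R12 (it carries a delegation token, it is in state G): it has attribute L.
By R9 (it has attribute L, it is denied): it has marker C.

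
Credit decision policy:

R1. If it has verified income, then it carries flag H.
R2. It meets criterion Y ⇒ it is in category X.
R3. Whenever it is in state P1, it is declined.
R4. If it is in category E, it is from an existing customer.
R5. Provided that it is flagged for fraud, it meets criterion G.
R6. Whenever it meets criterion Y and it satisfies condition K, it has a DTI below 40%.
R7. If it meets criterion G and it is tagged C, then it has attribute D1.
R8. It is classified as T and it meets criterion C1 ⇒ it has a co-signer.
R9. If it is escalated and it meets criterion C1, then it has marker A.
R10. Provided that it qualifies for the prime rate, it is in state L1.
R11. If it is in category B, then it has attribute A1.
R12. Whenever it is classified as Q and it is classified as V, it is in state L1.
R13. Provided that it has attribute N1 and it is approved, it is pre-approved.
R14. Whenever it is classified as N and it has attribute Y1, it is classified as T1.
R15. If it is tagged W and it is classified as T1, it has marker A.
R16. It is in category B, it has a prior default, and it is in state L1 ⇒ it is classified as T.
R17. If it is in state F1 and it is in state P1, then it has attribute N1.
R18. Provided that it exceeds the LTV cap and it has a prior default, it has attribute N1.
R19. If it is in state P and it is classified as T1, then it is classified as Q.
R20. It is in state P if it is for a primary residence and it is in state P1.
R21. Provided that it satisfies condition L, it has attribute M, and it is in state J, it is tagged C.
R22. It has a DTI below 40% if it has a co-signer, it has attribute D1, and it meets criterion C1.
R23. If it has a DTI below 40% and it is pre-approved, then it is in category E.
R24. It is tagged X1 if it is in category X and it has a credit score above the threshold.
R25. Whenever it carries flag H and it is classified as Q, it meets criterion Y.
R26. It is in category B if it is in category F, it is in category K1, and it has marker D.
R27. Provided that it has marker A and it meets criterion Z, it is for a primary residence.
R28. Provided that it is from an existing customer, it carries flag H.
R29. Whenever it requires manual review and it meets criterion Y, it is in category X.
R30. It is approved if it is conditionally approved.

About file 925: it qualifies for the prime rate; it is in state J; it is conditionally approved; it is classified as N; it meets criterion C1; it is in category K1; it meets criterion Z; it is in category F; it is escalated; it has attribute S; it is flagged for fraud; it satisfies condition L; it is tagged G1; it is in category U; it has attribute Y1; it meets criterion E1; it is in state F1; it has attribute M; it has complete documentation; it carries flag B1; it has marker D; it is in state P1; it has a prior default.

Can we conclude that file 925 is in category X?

By R5 (it is flagged for fraud): it meets criterion G.
By R9 (it is escalated, it meets criterion C1): it has marker A.
By R10 (it qualifies for the prime rate): it is in state L1.
By R14 (it is classified as N, it has attribute Y1): it is classified as T1.
By R17 (it is in state F1, it is in state P1): it has attribute N1.
By R21 (it satisfies condition L, it has attribute M, it is in state J): it is tagged C.
By R26 (it is in category F, it is in category K1, it has marker D): it is in category B.
By R27 (it has marker A, it meets criterion Z): it is for a primary residence.
By R30 (it is conditionally approved): it is approved.
By R7 (it meets criterion G, it is tagged C): it has attribute D1.
By R13 (it has attribute N1, it is approved): it is pre-approved.
By R16 (it is in category B, it has a prior default, it is in state L1): it is classified as T.
By R20 (it is for a primary residence, it is in state P1): it is in state P.
By R8 (it is classified as T, it meets criterion C1): it has a co-signer.
By R19 (it is in state P, it is classified as T1): it is classified as Q.
By R22 (it has a co-signer, it has attribute D1, it meets criterion C1): it has a DTI below 40%.
By R23 (it has a DTI below 40%, it is pre-approved): it is in category E.
By R4 (it is in category E): it is from an existing customer.
By R28 (it is from an existing customer): it carries flag H.
By R25 (it carries flag H, it is classified as Q): it meets criterion Y.
By R2 (it meets criterion Y): it is in category X.

Yes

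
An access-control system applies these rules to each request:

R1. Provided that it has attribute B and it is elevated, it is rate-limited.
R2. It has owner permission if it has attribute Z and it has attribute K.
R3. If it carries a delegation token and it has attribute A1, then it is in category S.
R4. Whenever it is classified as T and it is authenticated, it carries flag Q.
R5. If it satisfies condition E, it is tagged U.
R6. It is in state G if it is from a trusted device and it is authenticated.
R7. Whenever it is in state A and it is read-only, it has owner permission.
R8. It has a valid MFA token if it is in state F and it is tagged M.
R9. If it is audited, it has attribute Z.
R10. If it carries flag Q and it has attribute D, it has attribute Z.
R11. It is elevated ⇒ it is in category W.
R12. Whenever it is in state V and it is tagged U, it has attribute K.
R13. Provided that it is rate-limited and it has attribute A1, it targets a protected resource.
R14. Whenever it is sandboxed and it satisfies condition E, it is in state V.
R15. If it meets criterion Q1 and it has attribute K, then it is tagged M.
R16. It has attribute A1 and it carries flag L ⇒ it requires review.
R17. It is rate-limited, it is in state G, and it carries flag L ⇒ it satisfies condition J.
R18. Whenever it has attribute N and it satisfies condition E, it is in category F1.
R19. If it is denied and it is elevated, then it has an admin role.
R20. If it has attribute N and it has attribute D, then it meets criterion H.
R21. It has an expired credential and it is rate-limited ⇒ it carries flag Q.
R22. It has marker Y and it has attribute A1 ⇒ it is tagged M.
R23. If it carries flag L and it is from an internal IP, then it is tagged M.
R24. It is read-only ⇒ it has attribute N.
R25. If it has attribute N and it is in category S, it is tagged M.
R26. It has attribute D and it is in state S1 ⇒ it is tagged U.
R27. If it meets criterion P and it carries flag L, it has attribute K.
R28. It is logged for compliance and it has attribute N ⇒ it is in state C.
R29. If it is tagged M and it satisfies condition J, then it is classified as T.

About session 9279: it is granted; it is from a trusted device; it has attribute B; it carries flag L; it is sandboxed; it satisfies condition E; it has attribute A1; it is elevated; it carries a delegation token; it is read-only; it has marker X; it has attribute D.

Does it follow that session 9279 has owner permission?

Forward chaining from the given facts derives: is rate-limited, is in category S, is tagged U, is in category W, targets a protected resource, is in state V, requires review, has attribute N, is tagged M, has attribute K, is in category F1, meets criterion H.
Rules concluding "it has owner permission": R2 needs "it has attribute Z"; R7 needs "it is in state A" — none of these are established.

No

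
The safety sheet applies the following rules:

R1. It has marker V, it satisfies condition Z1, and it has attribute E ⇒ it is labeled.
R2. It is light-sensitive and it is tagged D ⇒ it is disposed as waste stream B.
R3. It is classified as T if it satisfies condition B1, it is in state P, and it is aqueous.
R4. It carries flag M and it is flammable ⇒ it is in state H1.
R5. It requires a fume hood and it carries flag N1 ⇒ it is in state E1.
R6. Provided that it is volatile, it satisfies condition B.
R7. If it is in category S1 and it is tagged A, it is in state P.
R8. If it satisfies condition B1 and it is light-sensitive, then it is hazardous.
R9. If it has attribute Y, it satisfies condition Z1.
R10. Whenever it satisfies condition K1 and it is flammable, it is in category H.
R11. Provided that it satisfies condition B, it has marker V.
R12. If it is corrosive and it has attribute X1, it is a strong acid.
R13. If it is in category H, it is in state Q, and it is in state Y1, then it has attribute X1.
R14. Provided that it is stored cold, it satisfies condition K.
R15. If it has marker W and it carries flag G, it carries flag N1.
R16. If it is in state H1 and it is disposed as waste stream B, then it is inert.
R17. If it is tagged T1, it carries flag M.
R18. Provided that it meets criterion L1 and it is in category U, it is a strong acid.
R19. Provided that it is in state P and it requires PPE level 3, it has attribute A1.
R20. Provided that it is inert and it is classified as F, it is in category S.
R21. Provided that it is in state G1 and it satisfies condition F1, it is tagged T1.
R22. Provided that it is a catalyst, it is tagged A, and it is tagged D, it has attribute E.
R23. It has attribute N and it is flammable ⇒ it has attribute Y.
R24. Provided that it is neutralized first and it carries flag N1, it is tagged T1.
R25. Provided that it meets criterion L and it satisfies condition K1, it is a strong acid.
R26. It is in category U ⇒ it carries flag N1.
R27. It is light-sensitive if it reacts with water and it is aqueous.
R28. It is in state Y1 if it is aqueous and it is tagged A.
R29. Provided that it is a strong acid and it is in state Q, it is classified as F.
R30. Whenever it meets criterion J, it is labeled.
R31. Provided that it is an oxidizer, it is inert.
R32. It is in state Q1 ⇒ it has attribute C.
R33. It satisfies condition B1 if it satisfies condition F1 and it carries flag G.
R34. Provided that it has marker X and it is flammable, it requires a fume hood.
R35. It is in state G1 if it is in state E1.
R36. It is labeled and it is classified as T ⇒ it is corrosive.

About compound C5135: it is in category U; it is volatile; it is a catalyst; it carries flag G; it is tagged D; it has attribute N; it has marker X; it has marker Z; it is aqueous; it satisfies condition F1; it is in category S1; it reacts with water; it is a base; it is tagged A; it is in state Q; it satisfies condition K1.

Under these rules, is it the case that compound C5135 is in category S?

No

Forward chaining from the given facts derives: satisfies condition B, is in state P, has marker V, has attribute E, carries flag N1, is light-sensitive, is in state Y1, satisfies condition B1, is disposed as waste stream B, is classified as T, is hazardous.
The only rule concluding "it is in category S" is R20, which needs "it is inert"; that is never established.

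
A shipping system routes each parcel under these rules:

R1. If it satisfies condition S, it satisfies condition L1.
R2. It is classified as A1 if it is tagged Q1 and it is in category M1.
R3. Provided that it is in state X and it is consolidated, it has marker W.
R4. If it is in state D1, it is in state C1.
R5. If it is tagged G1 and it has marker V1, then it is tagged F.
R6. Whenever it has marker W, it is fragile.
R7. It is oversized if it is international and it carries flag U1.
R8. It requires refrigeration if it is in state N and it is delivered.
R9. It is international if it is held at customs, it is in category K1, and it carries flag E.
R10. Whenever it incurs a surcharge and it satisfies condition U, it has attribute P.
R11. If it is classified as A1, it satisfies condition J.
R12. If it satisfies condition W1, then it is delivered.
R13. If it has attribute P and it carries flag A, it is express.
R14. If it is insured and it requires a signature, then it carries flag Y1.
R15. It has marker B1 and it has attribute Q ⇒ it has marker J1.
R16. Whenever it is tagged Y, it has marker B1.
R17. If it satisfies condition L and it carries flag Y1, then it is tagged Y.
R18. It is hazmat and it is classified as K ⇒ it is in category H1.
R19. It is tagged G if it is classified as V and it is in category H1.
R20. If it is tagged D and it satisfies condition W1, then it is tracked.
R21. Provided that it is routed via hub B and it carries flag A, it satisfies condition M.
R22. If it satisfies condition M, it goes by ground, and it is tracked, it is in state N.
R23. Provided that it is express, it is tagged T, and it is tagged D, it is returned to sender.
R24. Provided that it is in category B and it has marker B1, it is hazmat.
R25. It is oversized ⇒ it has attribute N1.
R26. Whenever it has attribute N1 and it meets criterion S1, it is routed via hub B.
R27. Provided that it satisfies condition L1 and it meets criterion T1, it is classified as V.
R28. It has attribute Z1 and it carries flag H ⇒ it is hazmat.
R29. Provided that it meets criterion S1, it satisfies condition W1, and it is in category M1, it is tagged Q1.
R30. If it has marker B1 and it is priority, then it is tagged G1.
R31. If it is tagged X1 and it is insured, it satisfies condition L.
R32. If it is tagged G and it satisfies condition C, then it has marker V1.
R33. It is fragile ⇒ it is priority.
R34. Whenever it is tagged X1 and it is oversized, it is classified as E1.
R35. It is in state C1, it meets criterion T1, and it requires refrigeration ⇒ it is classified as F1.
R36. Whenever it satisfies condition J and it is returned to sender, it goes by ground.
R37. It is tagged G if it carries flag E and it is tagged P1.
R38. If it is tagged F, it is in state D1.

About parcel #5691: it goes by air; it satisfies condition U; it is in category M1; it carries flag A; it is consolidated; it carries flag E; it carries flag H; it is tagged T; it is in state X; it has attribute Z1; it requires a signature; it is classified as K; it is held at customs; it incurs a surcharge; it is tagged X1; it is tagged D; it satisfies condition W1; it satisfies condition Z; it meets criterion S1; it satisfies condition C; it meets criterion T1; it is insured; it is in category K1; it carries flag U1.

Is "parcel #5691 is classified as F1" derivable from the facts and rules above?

Forward chaining from the given facts derives: has marker W, is fragile, is international, has attribute P, is delivered, is express, carries flag Y1, is tracked, is returned to sender, is hazmat, is tagged Q1, satisfies condition L, is priority, is classified as A1, is oversized, satisfies condition J, is tagged Y, is in category H1, has attribute N1, is routed via hub B, is classified as E1, goes by ground, has marker B1, satisfies condition M, is in state N, is tagged G1, requires refrigeration.
The only rule concluding "it is classified as F1" is R35, which needs "it is in state C1"; that is never established.

No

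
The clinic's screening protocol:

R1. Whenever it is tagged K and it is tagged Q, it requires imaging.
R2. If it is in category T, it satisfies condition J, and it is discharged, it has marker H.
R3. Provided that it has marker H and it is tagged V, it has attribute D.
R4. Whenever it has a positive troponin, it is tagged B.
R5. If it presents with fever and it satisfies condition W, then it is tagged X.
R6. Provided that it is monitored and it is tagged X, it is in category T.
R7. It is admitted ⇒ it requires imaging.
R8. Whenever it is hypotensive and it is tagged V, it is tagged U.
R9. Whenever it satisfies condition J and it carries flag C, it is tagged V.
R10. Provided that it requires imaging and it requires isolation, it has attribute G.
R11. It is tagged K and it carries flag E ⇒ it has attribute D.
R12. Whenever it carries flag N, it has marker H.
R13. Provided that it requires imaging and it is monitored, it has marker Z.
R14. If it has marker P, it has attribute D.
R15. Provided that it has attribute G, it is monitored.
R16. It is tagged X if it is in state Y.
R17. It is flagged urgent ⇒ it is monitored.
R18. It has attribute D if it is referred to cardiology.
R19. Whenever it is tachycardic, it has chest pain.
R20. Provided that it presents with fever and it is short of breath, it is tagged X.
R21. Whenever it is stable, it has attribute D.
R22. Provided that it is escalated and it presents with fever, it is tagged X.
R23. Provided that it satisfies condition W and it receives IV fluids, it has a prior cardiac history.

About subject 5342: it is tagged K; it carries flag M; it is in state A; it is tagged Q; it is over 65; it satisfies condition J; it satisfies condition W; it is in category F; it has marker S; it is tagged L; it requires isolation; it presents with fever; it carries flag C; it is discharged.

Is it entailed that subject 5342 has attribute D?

Yes

By R1 (it is tagged K, it is tagged Q): it requires imaging.
By R5 (it presents with fever, it satisfies condition W): it is tagged X.
By R9 (it satisfies condition J, it carries flag C): it is tagged V.
By R10 (it requires imaging, it requires isolation): it has attribute G.
By R15 (it has attribute G): it is monitored.
By R6 (it is monitored, it is tagged X): it is in category T.
By R2 (it is in category T, it satisfies condition J, it is discharged): it has marker H.
By R3 (it has marker H, it is tagged V): it has attribute D.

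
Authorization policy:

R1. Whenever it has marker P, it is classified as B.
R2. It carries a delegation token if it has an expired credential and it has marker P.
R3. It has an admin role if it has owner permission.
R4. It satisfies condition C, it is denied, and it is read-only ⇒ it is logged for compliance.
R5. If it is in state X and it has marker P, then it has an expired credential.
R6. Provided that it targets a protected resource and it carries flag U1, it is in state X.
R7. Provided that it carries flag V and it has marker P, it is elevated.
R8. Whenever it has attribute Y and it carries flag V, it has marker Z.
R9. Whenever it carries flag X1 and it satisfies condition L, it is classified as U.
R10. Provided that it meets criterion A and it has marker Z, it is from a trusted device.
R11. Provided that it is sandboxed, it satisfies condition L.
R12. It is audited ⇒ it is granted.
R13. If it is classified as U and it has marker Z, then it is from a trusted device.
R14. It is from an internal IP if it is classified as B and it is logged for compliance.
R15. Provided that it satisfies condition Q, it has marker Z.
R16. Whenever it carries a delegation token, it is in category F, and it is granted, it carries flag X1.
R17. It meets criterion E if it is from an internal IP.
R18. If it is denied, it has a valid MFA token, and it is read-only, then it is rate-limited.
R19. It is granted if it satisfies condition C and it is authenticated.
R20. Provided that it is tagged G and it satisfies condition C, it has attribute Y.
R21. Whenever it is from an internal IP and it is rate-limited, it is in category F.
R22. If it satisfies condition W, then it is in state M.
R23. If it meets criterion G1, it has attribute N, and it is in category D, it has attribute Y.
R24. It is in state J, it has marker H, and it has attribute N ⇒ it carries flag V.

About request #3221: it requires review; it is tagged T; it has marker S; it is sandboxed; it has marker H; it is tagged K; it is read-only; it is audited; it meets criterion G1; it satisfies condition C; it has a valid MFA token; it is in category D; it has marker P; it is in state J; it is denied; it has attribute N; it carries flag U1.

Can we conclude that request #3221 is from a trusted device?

No

Forward chaining from the given facts derives: is classified as B, is logged for compliance, satisfies condition L, is granted, is from an internal IP, meets criterion E, is rate-limited, is in category F, has attribute Y, carries flag V, is elevated, has marker Z.
Rules concluding "it is from a trusted device": R10 needs "it meets criterion A"; R13 needs "it is classified as U" — none of these are established.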